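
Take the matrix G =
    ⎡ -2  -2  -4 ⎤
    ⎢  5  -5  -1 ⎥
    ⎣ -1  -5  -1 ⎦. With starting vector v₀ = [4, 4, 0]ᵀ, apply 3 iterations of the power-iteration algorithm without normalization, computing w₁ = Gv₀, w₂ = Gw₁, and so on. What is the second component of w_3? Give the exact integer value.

w1 = Gv₀ = ((-2)·4 + (-2)·4 + (-4)·0; 5·4 + (-5)·4 + (-1)·0; (-1)·4 + (-5)·4 + (-1)·0) = (-16, 0, -24)
w2 = Gw1 = ((-2)·(-16) + (-2)·0 + (-4)·(-24); 5·(-16) + (-5)·0 + (-1)·(-24); (-1)·(-16) + (-5)·0 + (-1)·(-24)) = (128, -56, 40)
w3 = Gw2 = (-304, 880, 112)
The requested component of w3 is 880.

880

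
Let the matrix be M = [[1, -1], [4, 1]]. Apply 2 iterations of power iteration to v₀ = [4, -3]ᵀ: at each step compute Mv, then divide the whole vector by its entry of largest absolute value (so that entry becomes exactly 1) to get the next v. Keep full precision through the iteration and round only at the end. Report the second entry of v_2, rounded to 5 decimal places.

1.00000

Mv0 = (7.000000, 13.000000); divide by 13.000000 → v1 = (0.538462, 1.000000)
Mv1 = (-0.461538, 3.153846); divide by 3.153846 → v2 = (-0.146341, 1.000000)
Requested entry of v2: 41/41 = 1.00000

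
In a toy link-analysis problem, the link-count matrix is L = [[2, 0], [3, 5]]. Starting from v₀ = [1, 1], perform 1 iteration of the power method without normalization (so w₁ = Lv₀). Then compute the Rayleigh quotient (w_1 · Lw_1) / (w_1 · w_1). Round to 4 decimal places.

w1 = Lv₀ = (2·1 + 0·1; 3·1 + 5·1) = (2, 8)
Lw1 = (4, 46)
w1·Lw1 = 2·4 + 8·46 = 376; w1·w1 = 2·2 + 8·8 = 68
λ ≈ 376/68 = 5.5294

λ ≈ 5.5294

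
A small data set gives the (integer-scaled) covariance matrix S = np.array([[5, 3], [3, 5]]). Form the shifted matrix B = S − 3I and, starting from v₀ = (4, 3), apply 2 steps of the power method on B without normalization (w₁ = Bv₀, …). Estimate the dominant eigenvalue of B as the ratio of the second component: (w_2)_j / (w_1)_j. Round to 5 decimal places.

4.83333

B = S − 3I has rows (2, 3); (3, 2)
w1 = Bv₀ = (2·4 + 3·3; 3·4 + 2·3) = (17, 18)
w2 = Bw1 = (2·17 + 3·18; 3·17 + 2·18) = (88, 87)
Ratio: 87/18 = 4.83333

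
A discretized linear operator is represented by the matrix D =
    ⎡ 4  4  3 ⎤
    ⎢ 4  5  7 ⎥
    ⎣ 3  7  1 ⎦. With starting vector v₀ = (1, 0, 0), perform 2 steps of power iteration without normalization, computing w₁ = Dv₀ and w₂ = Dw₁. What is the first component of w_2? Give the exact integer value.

41

w1 = Dv₀ = (4, 4, 3)
w2 = Dw1 = (41, 57, 43)
The requested component of w2 is 41.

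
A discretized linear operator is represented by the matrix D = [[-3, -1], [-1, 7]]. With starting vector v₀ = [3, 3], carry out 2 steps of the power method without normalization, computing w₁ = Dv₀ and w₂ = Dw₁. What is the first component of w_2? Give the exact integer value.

18

w1 = Dv₀ = ((-3)·3 + (-1)·3; (-1)·3 + 7·3) = (-12, 18)
w2 = Dw1 = ((-3)·(-12) + (-1)·18; (-1)·(-12) + 7·18) = (18, 138)
The requested component of w2 is 18.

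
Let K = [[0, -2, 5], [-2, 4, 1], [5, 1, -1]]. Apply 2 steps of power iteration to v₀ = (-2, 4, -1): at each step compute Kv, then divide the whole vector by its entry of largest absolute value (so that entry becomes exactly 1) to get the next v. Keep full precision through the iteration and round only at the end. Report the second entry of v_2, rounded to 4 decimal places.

Kv0 = (-13.00000, 19.00000, -5.00000); divide by 19.00000 → v1 = (-0.68421, 1.00000, -0.26316)
Kv1 = (-3.31579, 5.10526, -2.15789); divide by 5.10526 → v2 = (-0.64948, 1.00000, -0.42268)
Requested entry of v2: 97/97 = 1.0000

1.0000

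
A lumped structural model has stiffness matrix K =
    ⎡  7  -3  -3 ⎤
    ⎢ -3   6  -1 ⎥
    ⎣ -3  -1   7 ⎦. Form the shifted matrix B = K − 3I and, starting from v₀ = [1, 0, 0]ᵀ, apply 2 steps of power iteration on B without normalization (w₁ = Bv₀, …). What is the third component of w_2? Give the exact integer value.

B = K − 3I has rows (4, -3, -3); (-3, 3, -1); (-3, -1, 4)
w1 = Bv₀ = (4·1 + (-3)·0 + (-3)·0; (-3)·1 + 3·0 + (-1)·0; (-3)·1 + (-1)·0 + 4·0) = (4, -3, -3)
w2 = Bw1 = (4·4 + (-3)·(-3) + (-3)·(-3); (-3)·4 + 3·(-3) + (-1)·(-3); (-3)·4 + (-1)·(-3) + 4·(-3)) = (34, -18, -21)
Requested component of w2: -21

-21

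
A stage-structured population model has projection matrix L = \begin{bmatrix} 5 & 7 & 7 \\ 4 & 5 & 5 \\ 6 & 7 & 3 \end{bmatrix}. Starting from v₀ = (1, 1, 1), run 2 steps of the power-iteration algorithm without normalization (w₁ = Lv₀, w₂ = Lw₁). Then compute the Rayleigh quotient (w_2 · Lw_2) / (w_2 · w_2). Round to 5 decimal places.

w1 = Lv₀ = (5·1 + 7·1 + 7·1; 4·1 + 5·1 + 5·1; 6·1 + 7·1 + 3·1) = (19, 14, 16)
w2 = Lw1 = (5·19 + 7·14 + 7·16; 4·19 + 5·14 + 5·16; 6·19 + 7·14 + 3·16) = (305, 226, 260)
Lw2 = (4927, 3650, 4192)
w2·Lw2 = 305·4927 + 226·3650 + 260·4192 = 3417555; w2·w2 = 305·305 + 226·226 + 260·260 = 211701
λ ≈ 3417555/211701 = 16.14331

16.14331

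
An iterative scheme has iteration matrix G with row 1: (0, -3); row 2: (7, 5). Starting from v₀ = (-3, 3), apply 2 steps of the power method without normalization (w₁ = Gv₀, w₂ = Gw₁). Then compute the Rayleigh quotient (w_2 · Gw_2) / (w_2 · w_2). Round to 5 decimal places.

4.07322

w1 = Gv₀ = (0·(-3) + (-3)·3; 7·(-3) + 5·3) = (-9, -6)
w2 = Gw1 = (0·(-9) + (-3)·(-6); 7·(-9) + 5·(-6)) = (18, -93)
Gw2 = (279, -339)
w2·Gw2 = 18·279 + (-93)·(-339) = 36549; w2·w2 = 18·18 + (-93)·(-93) = 8973
λ ≈ 36549/8973 = 4.07322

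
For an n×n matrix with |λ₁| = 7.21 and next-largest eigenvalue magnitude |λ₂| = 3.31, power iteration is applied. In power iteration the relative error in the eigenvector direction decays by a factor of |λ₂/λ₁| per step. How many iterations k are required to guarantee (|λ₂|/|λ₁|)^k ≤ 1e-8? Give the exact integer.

24

|λ₂/λ₁| = 3.31/7.21 = 0.45908
Need k ≥ ln(1e-8) / ln(0.45908) = -18.4207 / -0.7785 ≈ 23.661
Smallest integer k satisfying the bound: 24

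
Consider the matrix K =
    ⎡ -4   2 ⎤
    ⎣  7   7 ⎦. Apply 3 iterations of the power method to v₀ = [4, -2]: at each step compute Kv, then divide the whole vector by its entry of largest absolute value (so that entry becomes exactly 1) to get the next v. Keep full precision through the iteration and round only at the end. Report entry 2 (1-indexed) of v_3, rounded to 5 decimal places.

Kv0 = (-20.000000, 14.000000); divide by -20.000000 → v1 = (1.000000, -0.700000)
Kv1 = (-5.400000, 2.100000); divide by -5.400000 → v2 = (1.000000, -0.388889)
Kv2 = (-4.777778, 4.277778); divide by -4.777778 → v3 = (1.000000, -0.895349)
Requested entry of v3: 462/-516 = -0.89535

-0.89535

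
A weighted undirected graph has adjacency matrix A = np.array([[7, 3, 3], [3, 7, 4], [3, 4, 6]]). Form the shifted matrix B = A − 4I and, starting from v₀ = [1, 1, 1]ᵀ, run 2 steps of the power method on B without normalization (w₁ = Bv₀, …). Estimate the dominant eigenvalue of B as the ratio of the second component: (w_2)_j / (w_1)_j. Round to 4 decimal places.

μ ≈ 9.3000

B = A − 4I has rows (3, 3, 3); (3, 3, 4); (3, 4, 2)
w1 = Bv₀ = (9, 10, 9)
w2 = Bw1 = (84, 93, 85)
Ratio: 93/10 = 9.3000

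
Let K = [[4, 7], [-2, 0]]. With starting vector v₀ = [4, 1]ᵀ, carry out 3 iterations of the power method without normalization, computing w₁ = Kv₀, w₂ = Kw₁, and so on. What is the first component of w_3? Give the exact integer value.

-178

w1 = Kv₀ = (4·4 + 7·1; (-2)·4 + 0·1) = (23, -8)
w2 = Kw1 = (4·23 + 7·(-8); (-2)·23 + 0·(-8)) = (36, -46)
w3 = Kw2 = (-178, -72)
The requested component of w3 is -178.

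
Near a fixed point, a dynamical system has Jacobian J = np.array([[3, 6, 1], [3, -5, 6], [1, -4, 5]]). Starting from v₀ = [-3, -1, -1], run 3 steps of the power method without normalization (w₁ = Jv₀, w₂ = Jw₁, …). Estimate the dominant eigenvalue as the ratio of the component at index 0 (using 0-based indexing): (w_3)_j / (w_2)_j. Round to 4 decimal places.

4.1429

w1 = Jv₀ = (3·(-3) + 6·(-1) + 1·(-1); 3·(-3) + (-5)·(-1) + 6·(-1); 1·(-3) + (-4)·(-1) + 5·(-1)) = (-16, -10, -4)
w2 = Jw1 = (3·(-16) + 6·(-10) + 1·(-4); 3·(-16) + (-5)·(-10) + 6·(-4); 1·(-16) + (-4)·(-10) + 5·(-4)) = (-112, -22, 4)
w3 = Jw2 = (-464, -202, -4)
Ratio at component: -464 / -112 = 4.1429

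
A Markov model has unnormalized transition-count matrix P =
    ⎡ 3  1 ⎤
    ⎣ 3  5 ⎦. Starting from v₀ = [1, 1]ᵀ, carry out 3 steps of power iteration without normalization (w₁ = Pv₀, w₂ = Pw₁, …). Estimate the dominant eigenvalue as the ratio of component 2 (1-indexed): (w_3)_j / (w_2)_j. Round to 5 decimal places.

6.15385

w1 = Pv₀ = (3·1 + 1·1; 3·1 + 5·1) = (4, 8)
w2 = Pw1 = (3·4 + 1·8; 3·4 + 5·8) = (20, 52)
w3 = Pw2 = (112, 320)
Ratio at component: 320 / 52 = 6.15385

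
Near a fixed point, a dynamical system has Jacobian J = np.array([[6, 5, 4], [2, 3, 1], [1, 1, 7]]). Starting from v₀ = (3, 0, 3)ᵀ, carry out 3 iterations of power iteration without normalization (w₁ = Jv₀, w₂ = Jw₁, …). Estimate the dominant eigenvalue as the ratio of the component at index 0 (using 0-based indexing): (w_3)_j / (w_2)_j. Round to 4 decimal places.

10.3084

w1 = Jv₀ = (30, 9, 24)
w2 = Jw1 = (321, 111, 207)
w3 = Jw2 = (3309, 1182, 1881)
Ratio at component: 3309 / 321 = 10.3084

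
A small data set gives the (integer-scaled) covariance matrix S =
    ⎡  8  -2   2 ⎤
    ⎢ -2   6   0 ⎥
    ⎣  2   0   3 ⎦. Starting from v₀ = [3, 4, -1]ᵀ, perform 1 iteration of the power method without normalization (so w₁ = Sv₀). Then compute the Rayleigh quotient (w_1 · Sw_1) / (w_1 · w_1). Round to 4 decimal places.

w1 = Sv₀ = (14, 18, 3)
Sw1 = (82, 80, 37)
w1·Sw1 = 14·82 + 18·80 + 3·37 = 2699; w1·w1 = 14·14 + 18·18 + 3·3 = 529
λ ≈ 2699/529 = 5.1021

5.1021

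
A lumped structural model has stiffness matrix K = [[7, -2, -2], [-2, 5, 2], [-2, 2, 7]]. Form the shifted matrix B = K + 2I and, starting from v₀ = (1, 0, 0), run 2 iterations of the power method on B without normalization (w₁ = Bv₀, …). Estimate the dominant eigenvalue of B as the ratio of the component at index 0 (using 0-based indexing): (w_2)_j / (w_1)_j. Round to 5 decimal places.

B = K + 2I has rows (9, -2, -2); (-2, 7, 2); (-2, 2, 9)
w1 = Bv₀ = (9, -2, -2)
w2 = Bw1 = (89, -36, -40)
Ratio: 89/9 = 9.88889

μ ≈ 9.88889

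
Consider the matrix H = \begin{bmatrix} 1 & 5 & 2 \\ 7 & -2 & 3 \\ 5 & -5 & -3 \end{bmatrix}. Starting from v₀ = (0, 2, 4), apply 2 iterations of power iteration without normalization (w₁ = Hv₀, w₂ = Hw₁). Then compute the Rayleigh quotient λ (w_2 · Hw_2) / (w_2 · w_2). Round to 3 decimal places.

w1 = Hv₀ = (1·0 + 5·2 + 2·4; 7·0 + (-2)·2 + 3·4; 5·0 + (-5)·2 + (-3)·4) = (18, 8, -22)
w2 = Hw1 = (1·18 + 5·8 + 2·(-22); 7·18 + (-2)·8 + 3·(-22); 5·18 + (-5)·8 + (-3)·(-22)) = (14, 44, 116)
Hw2 = (466, 358, -498)
w2·Hw2 = 14·466 + 44·358 + 116·(-498) = -35492; w2·w2 = 14·14 + 44·44 + 116·116 = 15588
λ ≈ -35492/15588 = -2.277

-2.277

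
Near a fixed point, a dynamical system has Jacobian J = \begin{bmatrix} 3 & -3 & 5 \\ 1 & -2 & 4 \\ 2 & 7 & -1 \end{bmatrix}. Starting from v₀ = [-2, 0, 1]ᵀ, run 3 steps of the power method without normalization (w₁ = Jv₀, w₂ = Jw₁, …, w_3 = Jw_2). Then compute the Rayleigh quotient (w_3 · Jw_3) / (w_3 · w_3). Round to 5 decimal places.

w1 = Jv₀ = (-1, 2, -5)
w2 = Jw1 = (-34, -25, 17)
w3 = Jw2 = (58, 84, -260)
Jw3 = (-1378, -1150, 964)
w3·Jw3 = 58·(-1378) + 84·(-1150) + (-260)·964 = -427164; w3·w3 = 58·58 + 84·84 + (-260)·(-260) = 78020
λ ≈ -427164/78020 = -5.47506

λ ≈ -5.47506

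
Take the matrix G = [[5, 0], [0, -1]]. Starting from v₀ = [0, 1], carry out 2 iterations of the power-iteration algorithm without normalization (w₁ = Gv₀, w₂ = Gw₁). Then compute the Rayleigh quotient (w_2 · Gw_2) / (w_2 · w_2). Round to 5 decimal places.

w1 = Gv₀ = (0, -1)
w2 = Gw1 = (0, 1)
Gw2 = (0, -1)
w2·Gw2 = 0·0 + 1·(-1) = -1; w2·w2 = 0·0 + 1·1 = 1
λ ≈ -1/1 = -1.00000

-1.00000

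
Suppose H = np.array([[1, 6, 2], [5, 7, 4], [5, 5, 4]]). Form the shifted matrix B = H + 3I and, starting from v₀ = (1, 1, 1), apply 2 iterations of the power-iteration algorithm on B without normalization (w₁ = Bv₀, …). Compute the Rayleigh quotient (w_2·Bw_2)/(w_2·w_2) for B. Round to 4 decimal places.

μ ≈ 16.4767

B = H + 3I has rows (4, 6, 2); (5, 10, 4); (5, 5, 7)
w1 = Bv₀ = (4·1 + 6·1 + 2·1; 5·1 + 10·1 + 4·1; 5·1 + 5·1 + 7·1) = (12, 19, 17)
w2 = Bw1 = (4·12 + 6·19 + 2·17; 5·12 + 10·19 + 4·17; 5·12 + 5·19 + 7·17) = (196, 318, 274)
Bw2 = (3240, 5256, 4488)
w2·Bw2 = 3536160; w2·w2 = 214616; μ ≈ 3536160/214616 = 16.4767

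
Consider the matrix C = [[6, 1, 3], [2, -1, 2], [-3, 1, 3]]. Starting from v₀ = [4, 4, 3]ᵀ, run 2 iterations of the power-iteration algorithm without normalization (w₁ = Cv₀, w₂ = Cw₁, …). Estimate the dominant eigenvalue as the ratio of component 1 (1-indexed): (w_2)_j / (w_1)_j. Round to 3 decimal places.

w1 = Cv₀ = (37, 10, 1)
w2 = Cw1 = (235, 66, -98)
Ratio at component: 235 / 37 = 6.351

6.351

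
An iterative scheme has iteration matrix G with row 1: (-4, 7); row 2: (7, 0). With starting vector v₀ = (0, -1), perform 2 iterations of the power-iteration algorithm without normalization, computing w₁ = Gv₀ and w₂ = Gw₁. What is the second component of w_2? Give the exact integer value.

w1 = Gv₀ = ((-4)·0 + 7·(-1); 7·0 + 0·(-1)) = (-7, 0)
w2 = Gw1 = ((-4)·(-7) + 7·0; 7·(-7) + 0·0) = (28, -49)
The requested component of w2 is -49.

-49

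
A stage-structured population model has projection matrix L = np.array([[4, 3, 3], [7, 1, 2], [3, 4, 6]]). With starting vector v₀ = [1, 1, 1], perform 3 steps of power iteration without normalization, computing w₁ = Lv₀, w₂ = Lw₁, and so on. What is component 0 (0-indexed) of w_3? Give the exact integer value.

1198

w1 = Lv₀ = (4·1 + 3·1 + 3·1; 7·1 + 1·1 + 2·1; 3·1 + 4·1 + 6·1) = (10, 10, 13)
w2 = Lw1 = (4·10 + 3·10 + 3·13; 7·10 + 1·10 + 2·13; 3·10 + 4·10 + 6·13) = (109, 106, 148)
w3 = Lw2 = (1198, 1165, 1639)
The requested component of w3 is 1198.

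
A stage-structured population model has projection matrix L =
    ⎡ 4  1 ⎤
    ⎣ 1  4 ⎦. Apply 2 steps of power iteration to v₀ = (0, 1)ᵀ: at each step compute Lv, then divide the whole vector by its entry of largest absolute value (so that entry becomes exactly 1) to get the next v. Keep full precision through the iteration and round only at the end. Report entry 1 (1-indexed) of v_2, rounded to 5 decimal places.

Lv0 = (1.000000, 4.000000); divide by 4.000000 → v1 = (0.250000, 1.000000)
Lv1 = (2.000000, 4.250000); divide by 4.250000 → v2 = (0.470588, 1.000000)
Requested entry of v2: 8/17 = 0.47059

0.47059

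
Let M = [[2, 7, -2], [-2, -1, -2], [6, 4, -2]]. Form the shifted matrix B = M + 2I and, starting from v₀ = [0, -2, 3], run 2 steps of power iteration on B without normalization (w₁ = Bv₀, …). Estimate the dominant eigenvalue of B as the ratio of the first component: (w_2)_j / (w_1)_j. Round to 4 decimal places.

6.0000

B = M + 2I has rows (4, 7, -2); (-2, 1, -2); (6, 4, 0)
w1 = Bv₀ = (-20, -8, -8)
w2 = Bw1 = (-120, 48, -152)
Ratio: -120/-20 = 6.0000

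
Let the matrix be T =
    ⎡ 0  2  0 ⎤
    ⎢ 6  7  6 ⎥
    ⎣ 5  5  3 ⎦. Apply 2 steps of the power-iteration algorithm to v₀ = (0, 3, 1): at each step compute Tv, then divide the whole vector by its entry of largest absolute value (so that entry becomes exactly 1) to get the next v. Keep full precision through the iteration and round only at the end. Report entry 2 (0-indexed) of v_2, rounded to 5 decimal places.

0.65766

Tv0 = (6.000000, 27.000000, 18.000000); divide by 27.000000 → v1 = (0.222222, 1.000000, 0.666667)
Tv1 = (2.000000, 12.333333, 8.111111); divide by 12.333333 → v2 = (0.162162, 1.000000, 0.657658)
Requested entry of v2: 219/333 = 0.65766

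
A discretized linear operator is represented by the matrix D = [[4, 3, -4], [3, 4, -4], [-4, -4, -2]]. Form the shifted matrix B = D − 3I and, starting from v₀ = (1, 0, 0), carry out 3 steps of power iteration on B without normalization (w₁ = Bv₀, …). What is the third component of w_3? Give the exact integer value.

B = D − 3I has rows (1, 3, -4); (3, 1, -4); (-4, -4, -5)
w1 = Bv₀ = (1·1 + 3·0 + (-4)·0; 3·1 + 1·0 + (-4)·0; (-4)·1 + (-4)·0 + (-5)·0) = (1, 3, -4)
w2 = Bw1 = (1·1 + 3·3 + (-4)·(-4); 3·1 + 1·3 + (-4)·(-4); (-4)·1 + (-4)·3 + (-5)·(-4)) = (26, 22, 4)
w3 = Bw2 = (76, 84, -212)
Requested component of w3: -212

-212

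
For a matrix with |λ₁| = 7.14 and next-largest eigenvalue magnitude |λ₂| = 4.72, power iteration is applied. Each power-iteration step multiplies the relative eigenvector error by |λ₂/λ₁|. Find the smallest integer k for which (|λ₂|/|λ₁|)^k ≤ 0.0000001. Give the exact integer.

|λ₂/λ₁| = 4.72/7.14 = 0.66106
Need k ≥ ln(0.0000001) / ln(0.66106) = -16.1181 / -0.4139 ≈ 38.942
Smallest integer k satisfying the bound: 39

39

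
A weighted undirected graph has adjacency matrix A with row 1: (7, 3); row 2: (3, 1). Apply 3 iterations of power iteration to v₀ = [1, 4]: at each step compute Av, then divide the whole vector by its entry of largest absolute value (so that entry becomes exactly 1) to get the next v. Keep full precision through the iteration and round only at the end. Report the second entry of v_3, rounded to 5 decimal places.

0.41417

Av0 = (19.000000, 7.000000); divide by 19.000000 → v1 = (1.000000, 0.368421)
Av1 = (8.105263, 3.368421); divide by 8.105263 → v2 = (1.000000, 0.415584)
Av2 = (8.246753, 3.415584); divide by 8.246753 → v3 = (1.000000, 0.414173)
Requested entry of v3: 526/1270 = 0.41417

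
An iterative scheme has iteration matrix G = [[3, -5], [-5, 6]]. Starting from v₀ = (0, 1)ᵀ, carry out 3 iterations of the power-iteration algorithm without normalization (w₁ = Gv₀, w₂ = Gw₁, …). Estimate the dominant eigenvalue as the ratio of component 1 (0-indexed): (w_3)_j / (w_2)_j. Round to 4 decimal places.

w1 = Gv₀ = (-5, 6)
w2 = Gw1 = (-45, 61)
w3 = Gw2 = (-440, 591)
Ratio at component: 591 / 61 = 9.6885

λ ≈ 9.6885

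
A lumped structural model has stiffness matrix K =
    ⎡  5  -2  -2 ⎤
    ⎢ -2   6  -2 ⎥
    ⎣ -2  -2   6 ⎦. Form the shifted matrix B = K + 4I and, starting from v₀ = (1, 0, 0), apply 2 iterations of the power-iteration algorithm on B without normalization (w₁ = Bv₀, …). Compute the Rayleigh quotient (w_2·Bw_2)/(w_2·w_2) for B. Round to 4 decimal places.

B = K + 4I has rows (9, -2, -2); (-2, 10, -2); (-2, -2, 10)
w1 = Bv₀ = (9·1 + (-2)·0 + (-2)·0; (-2)·1 + 10·0 + (-2)·0; (-2)·1 + (-2)·0 + 10·0) = (9, -2, -2)
w2 = Bw1 = (9·9 + (-2)·(-2) + (-2)·(-2); (-2)·9 + 10·(-2) + (-2)·(-2); (-2)·9 + (-2)·(-2) + 10·(-2)) = (89, -34, -34)
Bw2 = (937, -450, -450)
w2·Bw2 = 113993; w2·w2 = 10233; μ ≈ 113993/10233 = 11.1397

μ ≈ 11.1397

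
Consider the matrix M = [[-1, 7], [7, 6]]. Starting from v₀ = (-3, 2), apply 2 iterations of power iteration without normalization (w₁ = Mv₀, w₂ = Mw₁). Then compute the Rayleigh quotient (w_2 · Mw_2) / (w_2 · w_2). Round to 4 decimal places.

w1 = Mv₀ = ((-1)·(-3) + 7·2; 7·(-3) + 6·2) = (17, -9)
w2 = Mw1 = ((-1)·17 + 7·(-9); 7·17 + 6·(-9)) = (-80, 65)
Mw2 = (535, -170)
w2·Mw2 = (-80)·535 + 65·(-170) = -53850; w2·w2 = (-80)·(-80) + 65·65 = 10625
λ ≈ -53850/10625 = -5.0682

-5.0682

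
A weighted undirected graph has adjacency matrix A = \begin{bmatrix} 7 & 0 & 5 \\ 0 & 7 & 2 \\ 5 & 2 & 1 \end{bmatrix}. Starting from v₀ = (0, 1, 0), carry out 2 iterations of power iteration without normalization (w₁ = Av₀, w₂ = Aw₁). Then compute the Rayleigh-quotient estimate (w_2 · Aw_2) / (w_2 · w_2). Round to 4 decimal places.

λ ≈ 8.0919

w1 = Av₀ = (7·0 + 0·1 + 5·0; 0·0 + 7·1 + 2·0; 5·0 + 2·1 + 1·0) = (0, 7, 2)
w2 = Aw1 = (7·0 + 0·7 + 5·2; 0·0 + 7·7 + 2·2; 5·0 + 2·7 + 1·2) = (10, 53, 16)
Aw2 = (150, 403, 172)
w2·Aw2 = 10·150 + 53·403 + 16·172 = 25611; w2·w2 = 10·10 + 53·53 + 16·16 = 3165
λ ≈ 25611/3165 = 8.0919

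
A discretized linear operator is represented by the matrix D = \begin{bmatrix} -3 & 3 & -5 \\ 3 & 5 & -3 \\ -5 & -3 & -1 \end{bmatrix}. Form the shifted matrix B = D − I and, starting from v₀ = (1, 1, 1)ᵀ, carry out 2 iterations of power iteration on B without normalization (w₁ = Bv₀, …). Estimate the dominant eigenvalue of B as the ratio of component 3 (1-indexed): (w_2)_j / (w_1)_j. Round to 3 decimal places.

μ ≈ -3.800

B = D − I has rows (-4, 3, -5); (3, 4, -3); (-5, -3, -2)
w1 = Bv₀ = (-6, 4, -10)
w2 = Bw1 = (86, 28, 38)
Ratio: 38/-10 = -3.800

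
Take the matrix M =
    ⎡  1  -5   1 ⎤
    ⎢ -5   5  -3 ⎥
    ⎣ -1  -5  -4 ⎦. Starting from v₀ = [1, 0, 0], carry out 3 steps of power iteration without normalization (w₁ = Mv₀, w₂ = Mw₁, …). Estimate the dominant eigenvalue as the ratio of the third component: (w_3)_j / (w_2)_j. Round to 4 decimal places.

w1 = Mv₀ = (1·1 + (-5)·0 + 1·0; (-5)·1 + 5·0 + (-3)·0; (-1)·1 + (-5)·0 + (-4)·0) = (1, -5, -1)
w2 = Mw1 = (1·1 + (-5)·(-5) + 1·(-1); (-5)·1 + 5·(-5) + (-3)·(-1); (-1)·1 + (-5)·(-5) + (-4)·(-1)) = (25, -27, 28)
w3 = Mw2 = (188, -344, -2)
Ratio at component: -2 / 28 = -0.0714

-0.0714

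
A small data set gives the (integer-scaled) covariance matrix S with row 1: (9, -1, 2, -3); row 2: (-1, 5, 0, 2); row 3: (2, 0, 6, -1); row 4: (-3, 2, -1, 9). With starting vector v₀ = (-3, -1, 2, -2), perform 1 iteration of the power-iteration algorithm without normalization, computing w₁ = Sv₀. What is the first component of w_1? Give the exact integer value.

-16

w1 = Sv₀ = (-16, -6, 8, -13)
The requested component of w1 is -16.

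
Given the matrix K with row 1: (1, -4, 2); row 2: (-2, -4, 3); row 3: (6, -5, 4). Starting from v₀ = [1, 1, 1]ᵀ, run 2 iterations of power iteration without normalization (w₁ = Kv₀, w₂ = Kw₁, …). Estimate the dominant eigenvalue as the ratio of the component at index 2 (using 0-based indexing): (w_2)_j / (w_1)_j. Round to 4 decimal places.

5.8000

w1 = Kv₀ = (1·1 + (-4)·1 + 2·1; (-2)·1 + (-4)·1 + 3·1; 6·1 + (-5)·1 + 4·1) = (-1, -3, 5)
w2 = Kw1 = (1·(-1) + (-4)·(-3) + 2·5; (-2)·(-1) + (-4)·(-3) + 3·5; 6·(-1) + (-5)·(-3) + 4·5) = (21, 29, 29)
Ratio at component: 29 / 5 = 5.8000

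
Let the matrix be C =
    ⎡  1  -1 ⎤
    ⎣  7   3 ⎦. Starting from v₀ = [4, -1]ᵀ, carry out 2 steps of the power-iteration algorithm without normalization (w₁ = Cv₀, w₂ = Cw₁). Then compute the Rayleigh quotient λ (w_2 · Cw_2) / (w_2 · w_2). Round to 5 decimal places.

1.88000

w1 = Cv₀ = (5, 25)
w2 = Cw1 = (-20, 110)
Cw2 = (-130, 190)
w2·Cw2 = (-20)·(-130) + 110·190 = 23500; w2·w2 = (-20)·(-20) + 110·110 = 12500
λ ≈ 23500/12500 = 1.88000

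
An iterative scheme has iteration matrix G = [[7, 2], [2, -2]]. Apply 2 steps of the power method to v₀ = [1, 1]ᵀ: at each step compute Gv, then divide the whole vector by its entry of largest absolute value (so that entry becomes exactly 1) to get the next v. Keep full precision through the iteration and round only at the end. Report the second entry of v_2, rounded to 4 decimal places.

0.2857

Gv0 = (9.00000, 0.00000); divide by 9.00000 → v1 = (1.00000, 0.00000)
Gv1 = (7.00000, 2.00000); divide by 7.00000 → v2 = (1.00000, 0.28571)
Requested entry of v2: 18/63 = 0.2857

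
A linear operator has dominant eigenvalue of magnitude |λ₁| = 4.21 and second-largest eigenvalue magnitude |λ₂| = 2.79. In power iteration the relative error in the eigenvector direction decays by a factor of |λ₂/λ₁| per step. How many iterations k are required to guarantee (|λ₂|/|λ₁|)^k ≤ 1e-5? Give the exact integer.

|λ₂/λ₁| = 2.79/4.21 = 0.66271
Need k ≥ ln(1e-5) / ln(0.66271) = -11.5129 / -0.4114 ≈ 27.983
Smallest integer k satisfying the bound: 28

28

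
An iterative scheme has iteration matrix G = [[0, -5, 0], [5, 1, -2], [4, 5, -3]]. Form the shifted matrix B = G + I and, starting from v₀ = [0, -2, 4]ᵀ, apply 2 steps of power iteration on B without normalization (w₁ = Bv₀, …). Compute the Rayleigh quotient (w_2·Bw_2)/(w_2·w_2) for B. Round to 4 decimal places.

μ ≈ 2.1702

B = G + I has rows (1, -5, 0); (5, 2, -2); (4, 5, -2)
w1 = Bv₀ = (1·0 + (-5)·(-2) + 0·4; 5·0 + 2·(-2) + (-2)·4; 4·0 + 5·(-2) + (-2)·4) = (10, -12, -18)
w2 = Bw1 = (1·10 + (-5)·(-12) + 0·(-18); 5·10 + 2·(-12) + (-2)·(-18); 4·10 + 5·(-12) + (-2)·(-18)) = (70, 62, 16)
Bw2 = (-240, 442, 558)
w2·Bw2 = 19532; w2·w2 = 9000; μ ≈ 19532/9000 = 2.1702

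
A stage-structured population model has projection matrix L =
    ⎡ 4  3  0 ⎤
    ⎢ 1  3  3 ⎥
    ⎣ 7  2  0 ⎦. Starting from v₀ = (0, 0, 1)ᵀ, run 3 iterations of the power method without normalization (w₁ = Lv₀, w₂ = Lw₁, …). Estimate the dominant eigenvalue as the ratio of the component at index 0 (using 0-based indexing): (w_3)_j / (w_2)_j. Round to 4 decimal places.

w1 = Lv₀ = (0, 3, 0)
w2 = Lw1 = (9, 9, 6)
w3 = Lw2 = (63, 54, 81)
Ratio at component: 63 / 9 = 7.0000

7.0000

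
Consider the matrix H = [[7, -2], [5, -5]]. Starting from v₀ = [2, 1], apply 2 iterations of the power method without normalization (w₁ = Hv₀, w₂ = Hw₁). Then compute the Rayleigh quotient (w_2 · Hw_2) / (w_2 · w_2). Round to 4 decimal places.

5.9658

w1 = Hv₀ = (12, 5)
w2 = Hw1 = (74, 35)
Hw2 = (448, 195)
w2·Hw2 = 74·448 + 35·195 = 39977; w2·w2 = 74·74 + 35·35 = 6701
λ ≈ 39977/6701 = 5.9658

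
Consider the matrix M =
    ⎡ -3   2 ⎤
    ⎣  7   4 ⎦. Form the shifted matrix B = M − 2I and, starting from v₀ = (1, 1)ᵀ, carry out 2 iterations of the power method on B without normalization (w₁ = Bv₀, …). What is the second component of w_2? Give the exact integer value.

B = M − 2I has rows (-5, 2); (7, 2)
w1 = Bv₀ = ((-5)·1 + 2·1; 7·1 + 2·1) = (-3, 9)
w2 = Bw1 = ((-5)·(-3) + 2·9; 7·(-3) + 2·9) = (33, -3)
Requested component of w2: -3

-3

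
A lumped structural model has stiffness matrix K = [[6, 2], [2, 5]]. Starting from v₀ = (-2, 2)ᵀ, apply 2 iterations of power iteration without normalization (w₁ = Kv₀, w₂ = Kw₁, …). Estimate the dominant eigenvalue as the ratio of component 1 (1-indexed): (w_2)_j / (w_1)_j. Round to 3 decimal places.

4.500

w1 = Kv₀ = (-8, 6)
w2 = Kw1 = (-36, 14)
Ratio at component: -36 / -8 = 4.500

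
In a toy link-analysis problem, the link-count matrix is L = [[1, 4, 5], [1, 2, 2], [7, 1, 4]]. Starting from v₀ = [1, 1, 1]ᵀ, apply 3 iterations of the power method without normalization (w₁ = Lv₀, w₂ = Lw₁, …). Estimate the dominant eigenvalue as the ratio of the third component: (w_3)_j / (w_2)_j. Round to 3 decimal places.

w1 = Lv₀ = (10, 5, 12)
w2 = Lw1 = (90, 44, 123)
w3 = Lw2 = (881, 424, 1166)
Ratio at component: 1166 / 123 = 9.480

9.480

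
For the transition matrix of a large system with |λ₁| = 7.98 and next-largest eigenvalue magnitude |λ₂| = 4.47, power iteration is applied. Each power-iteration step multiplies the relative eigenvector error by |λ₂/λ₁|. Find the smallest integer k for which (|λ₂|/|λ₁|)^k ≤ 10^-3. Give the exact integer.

|λ₂/λ₁| = 4.47/7.98 = 0.56015
Need k ≥ ln(10^-3) / ln(0.56015) = -6.9078 / -0.5796 ≈ 11.919
Smallest integer k satisfying the bound: 12

12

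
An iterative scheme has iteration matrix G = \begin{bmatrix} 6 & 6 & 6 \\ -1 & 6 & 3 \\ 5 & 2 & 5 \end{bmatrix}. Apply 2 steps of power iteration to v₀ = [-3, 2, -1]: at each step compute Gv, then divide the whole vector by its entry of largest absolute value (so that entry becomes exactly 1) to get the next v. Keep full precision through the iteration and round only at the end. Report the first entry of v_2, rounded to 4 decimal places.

0.8276

Gv0 = (-12.00000, 12.00000, -16.00000); divide by -16.00000 → v1 = (0.75000, -0.75000, 1.00000)
Gv1 = (6.00000, -2.25000, 7.25000); divide by 7.25000 → v2 = (0.82759, -0.31034, 1.00000)
Requested entry of v2: -96/-116 = 0.8276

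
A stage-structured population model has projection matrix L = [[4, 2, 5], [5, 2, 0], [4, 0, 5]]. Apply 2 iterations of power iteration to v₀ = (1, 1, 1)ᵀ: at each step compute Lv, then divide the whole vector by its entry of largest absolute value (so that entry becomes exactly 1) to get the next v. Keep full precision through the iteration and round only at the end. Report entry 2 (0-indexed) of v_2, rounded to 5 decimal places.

0.86408

Lv0 = (11.000000, 7.000000, 9.000000); divide by 11.000000 → v1 = (1.000000, 0.636364, 0.818182)
Lv1 = (9.363636, 6.272727, 8.090909); divide by 9.363636 → v2 = (1.000000, 0.669903, 0.864078)
Requested entry of v2: 89/103 = 0.86408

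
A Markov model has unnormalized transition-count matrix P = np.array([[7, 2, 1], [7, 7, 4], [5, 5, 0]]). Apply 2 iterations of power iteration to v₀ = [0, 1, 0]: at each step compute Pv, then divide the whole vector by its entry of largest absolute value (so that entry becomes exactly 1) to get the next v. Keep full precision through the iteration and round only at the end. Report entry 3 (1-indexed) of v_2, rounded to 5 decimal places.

Pv0 = (2.000000, 7.000000, 5.000000); divide by 7.000000 → v1 = (0.285714, 1.000000, 0.714286)
Pv1 = (4.714286, 11.857143, 6.428571); divide by 11.857143 → v2 = (0.397590, 1.000000, 0.542169)
Requested entry of v2: 45/83 = 0.54217

0.54217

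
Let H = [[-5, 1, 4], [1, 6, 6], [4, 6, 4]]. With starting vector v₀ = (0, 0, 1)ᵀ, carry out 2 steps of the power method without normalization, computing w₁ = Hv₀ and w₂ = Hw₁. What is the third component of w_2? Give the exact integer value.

w1 = Hv₀ = (4, 6, 4)
w2 = Hw1 = (2, 64, 68)
The requested component of w2 is 68.

68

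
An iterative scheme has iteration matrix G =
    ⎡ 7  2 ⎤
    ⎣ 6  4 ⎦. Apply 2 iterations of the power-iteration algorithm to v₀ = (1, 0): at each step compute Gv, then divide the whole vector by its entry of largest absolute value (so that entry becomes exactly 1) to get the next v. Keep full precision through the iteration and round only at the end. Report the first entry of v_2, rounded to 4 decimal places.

0.9242

Gv0 = (7.00000, 6.00000); divide by 7.00000 → v1 = (1.00000, 0.85714)
Gv1 = (8.71429, 9.42857); divide by 9.42857 → v2 = (0.92424, 1.00000)
Requested entry of v2: 61/66 = 0.9242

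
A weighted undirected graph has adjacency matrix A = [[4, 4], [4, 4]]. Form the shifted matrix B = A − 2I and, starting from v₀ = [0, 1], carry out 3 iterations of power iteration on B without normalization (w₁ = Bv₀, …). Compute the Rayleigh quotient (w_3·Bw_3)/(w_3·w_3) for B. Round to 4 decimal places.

5.9890

B = A − 2I has rows (2, 4); (4, 2)
w1 = Bv₀ = (2·0 + 4·1; 4·0 + 2·1) = (4, 2)
w2 = Bw1 = (2·4 + 4·2; 4·4 + 2·2) = (16, 20)
w3 = Bw2 = (112, 104)
Bw3 = (640, 656)
w3·Bw3 = 139904; w3·w3 = 23360; μ ≈ 139904/23360 = 5.9890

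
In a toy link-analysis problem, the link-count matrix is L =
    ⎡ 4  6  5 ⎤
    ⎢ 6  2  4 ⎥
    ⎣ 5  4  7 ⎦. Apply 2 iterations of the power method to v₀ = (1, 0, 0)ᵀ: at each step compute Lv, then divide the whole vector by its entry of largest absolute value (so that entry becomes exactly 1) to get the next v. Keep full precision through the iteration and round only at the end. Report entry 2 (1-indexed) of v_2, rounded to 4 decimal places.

0.7089

Lv0 = (4.00000, 6.00000, 5.00000); divide by 6.00000 → v1 = (0.66667, 1.00000, 0.83333)
Lv1 = (12.83333, 9.33333, 13.16667); divide by 13.16667 → v2 = (0.97468, 0.70886, 1.00000)
Requested entry of v2: 56/79 = 0.7089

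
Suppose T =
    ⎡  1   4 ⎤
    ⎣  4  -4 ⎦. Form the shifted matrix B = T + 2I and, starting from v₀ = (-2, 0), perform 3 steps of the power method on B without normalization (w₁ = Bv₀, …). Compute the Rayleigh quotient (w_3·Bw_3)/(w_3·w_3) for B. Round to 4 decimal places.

μ ≈ 4.4724

B = T + 2I has rows (3, 4); (4, -2)
w1 = Bv₀ = (-6, -8)
w2 = Bw1 = (-50, -8)
w3 = Bw2 = (-182, -184)
Bw3 = (-1282, -360)
w3·Bw3 = 299564; w3·w3 = 66980; μ ≈ 299564/66980 = 4.4724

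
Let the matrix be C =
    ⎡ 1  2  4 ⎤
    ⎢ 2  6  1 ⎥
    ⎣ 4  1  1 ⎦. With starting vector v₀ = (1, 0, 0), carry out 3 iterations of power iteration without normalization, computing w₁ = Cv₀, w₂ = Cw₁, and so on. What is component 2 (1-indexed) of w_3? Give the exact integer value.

160

w1 = Cv₀ = (1, 2, 4)
w2 = Cw1 = (21, 18, 10)
w3 = Cw2 = (97, 160, 112)
The requested component of w3 is 160.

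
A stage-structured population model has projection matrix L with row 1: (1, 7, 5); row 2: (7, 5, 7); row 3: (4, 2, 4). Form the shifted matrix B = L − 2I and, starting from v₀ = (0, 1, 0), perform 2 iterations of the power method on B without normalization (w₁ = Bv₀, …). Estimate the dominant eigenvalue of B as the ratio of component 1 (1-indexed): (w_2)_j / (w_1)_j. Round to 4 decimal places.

3.4286

B = L − 2I has rows (-1, 7, 5); (7, 3, 7); (4, 2, 2)
w1 = Bv₀ = ((-1)·0 + 7·1 + 5·0; 7·0 + 3·1 + 7·0; 4·0 + 2·1 + 2·0) = (7, 3, 2)
w2 = Bw1 = ((-1)·7 + 7·3 + 5·2; 7·7 + 3·3 + 7·2; 4·7 + 2·3 + 2·2) = (24, 72, 38)
Ratio: 24/7 = 3.4286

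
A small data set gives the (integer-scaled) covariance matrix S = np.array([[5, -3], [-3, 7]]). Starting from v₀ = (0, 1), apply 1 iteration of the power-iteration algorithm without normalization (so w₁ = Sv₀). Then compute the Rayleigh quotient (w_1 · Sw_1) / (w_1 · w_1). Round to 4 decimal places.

8.8621

w1 = Sv₀ = (-3, 7)
Sw1 = (-36, 58)
w1·Sw1 = (-3)·(-36) + 7·58 = 514; w1·w1 = (-3)·(-3) + 7·7 = 58
λ ≈ 514/58 = 8.8621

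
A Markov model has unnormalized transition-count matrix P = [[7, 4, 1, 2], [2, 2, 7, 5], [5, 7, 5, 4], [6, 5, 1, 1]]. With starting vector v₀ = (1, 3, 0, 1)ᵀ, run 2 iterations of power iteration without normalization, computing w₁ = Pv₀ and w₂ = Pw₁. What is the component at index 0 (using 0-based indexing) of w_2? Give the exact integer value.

w1 = Pv₀ = (21, 13, 30, 22)
w2 = Pw1 = (273, 388, 434, 243)
The requested component of w2 is 273.

273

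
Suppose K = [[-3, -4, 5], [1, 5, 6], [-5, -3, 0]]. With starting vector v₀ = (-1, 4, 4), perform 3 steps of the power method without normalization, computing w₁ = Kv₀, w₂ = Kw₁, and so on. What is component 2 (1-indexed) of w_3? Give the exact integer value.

-312

w1 = Kv₀ = ((-3)·(-1) + (-4)·4 + 5·4; 1·(-1) + 5·4 + 6·4; (-5)·(-1) + (-3)·4 + 0·4) = (7, 43, -7)
w2 = Kw1 = ((-3)·7 + (-4)·43 + 5·(-7); 1·7 + 5·43 + 6·(-7); (-5)·7 + (-3)·43 + 0·(-7)) = (-228, 180, -164)
w3 = Kw2 = (-856, -312, 600)
The requested component of w3 is -312.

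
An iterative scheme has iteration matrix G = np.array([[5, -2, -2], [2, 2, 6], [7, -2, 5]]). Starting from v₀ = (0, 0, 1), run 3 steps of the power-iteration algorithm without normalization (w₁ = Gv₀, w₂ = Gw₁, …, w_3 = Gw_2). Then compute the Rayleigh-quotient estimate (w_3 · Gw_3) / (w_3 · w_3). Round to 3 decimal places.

w1 = Gv₀ = (-2, 6, 5)
w2 = Gw1 = (-32, 38, -1)
w3 = Gw2 = (-234, 6, -305)
Gw3 = (-572, -2286, -3175)
w3·Gw3 = (-234)·(-572) + 6·(-2286) + (-305)·(-3175) = 1088507; w3·w3 = (-234)·(-234) + 6·6 + (-305)·(-305) = 147817
λ ≈ 1088507/147817 = 7.364

7.364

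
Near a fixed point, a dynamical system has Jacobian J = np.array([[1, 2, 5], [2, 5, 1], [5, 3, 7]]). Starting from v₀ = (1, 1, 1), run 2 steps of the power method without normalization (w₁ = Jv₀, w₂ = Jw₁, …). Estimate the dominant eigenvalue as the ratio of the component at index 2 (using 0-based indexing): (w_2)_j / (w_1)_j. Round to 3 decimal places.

w1 = Jv₀ = (8, 8, 15)
w2 = Jw1 = (99, 71, 169)
Ratio at component: 169 / 15 = 11.267

11.267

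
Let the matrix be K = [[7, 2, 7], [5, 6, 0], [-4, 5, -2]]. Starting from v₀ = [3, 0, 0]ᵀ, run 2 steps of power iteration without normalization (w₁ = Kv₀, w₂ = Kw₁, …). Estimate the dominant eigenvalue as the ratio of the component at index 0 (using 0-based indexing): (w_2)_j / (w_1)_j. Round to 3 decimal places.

w1 = Kv₀ = (21, 15, -12)
w2 = Kw1 = (93, 195, 15)
Ratio at component: 93 / 21 = 4.429

λ ≈ 4.429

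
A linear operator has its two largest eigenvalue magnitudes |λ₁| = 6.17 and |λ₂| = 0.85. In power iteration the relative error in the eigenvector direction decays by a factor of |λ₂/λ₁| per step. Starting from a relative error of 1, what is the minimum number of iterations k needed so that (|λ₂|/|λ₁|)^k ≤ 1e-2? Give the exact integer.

3

|λ₂/λ₁| = 0.85/6.17 = 0.13776
Need k ≥ ln(1e-2) / ln(0.13776) = -4.6052 / -1.9822 ≈ 2.323
Smallest integer k satisfying the bound: 3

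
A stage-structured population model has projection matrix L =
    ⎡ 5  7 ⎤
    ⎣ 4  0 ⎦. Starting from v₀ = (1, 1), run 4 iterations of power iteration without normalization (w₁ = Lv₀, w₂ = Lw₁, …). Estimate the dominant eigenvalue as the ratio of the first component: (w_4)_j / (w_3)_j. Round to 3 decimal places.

8.175

w1 = Lv₀ = (5·1 + 7·1; 4·1 + 0·1) = (12, 4)
w2 = Lw1 = (5·12 + 7·4; 4·12 + 0·4) = (88, 48)
w3 = Lw2 = (776, 352)
w4 = Lw3 = (6344, 3104)
Ratio at component: 6344 / 776 = 8.175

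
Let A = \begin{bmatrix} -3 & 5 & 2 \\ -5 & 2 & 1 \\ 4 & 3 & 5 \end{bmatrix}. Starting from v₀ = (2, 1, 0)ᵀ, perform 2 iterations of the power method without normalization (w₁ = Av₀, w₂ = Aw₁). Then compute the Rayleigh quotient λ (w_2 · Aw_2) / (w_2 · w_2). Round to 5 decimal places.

0.56604

w1 = Av₀ = (-1, -8, 11)
w2 = Aw1 = (-15, 0, 27)
Aw2 = (99, 102, 75)
w2·Aw2 = (-15)·99 + 0·102 + 27·75 = 540; w2·w2 = (-15)·(-15) + 0·0 + 27·27 = 954
λ ≈ 540/954 = 0.56604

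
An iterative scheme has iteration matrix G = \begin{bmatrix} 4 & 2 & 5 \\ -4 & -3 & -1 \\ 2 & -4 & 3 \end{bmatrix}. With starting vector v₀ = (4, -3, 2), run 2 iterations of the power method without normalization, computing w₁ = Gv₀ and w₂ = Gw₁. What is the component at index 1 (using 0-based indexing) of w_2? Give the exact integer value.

-79

w1 = Gv₀ = (20, -9, 26)
w2 = Gw1 = (192, -79, 154)
The requested component of w2 is -79.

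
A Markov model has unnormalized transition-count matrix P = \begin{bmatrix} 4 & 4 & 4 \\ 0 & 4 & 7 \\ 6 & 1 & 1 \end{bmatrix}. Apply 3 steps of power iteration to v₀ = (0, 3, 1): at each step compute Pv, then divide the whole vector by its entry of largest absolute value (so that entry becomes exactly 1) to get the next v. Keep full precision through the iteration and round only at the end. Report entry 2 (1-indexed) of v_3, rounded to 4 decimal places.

Pv0 = (16.00000, 19.00000, 4.00000); divide by 19.00000 → v1 = (0.84211, 1.00000, 0.21053)
Pv1 = (8.21053, 5.47368, 6.26316); divide by 8.21053 → v2 = (1.00000, 0.66667, 0.76282)
Pv2 = (9.71795, 8.00641, 7.42949); divide by 9.71795 → v3 = (1.00000, 0.82388, 0.76451)
Requested entry of v3: 1249/1516 = 0.8239

0.8239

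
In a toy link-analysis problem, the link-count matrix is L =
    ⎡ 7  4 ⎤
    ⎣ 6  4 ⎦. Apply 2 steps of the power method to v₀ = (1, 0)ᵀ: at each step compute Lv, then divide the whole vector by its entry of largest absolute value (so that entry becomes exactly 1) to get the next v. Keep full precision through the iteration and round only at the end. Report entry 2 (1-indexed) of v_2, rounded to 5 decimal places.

Lv0 = (7.000000, 6.000000); divide by 7.000000 → v1 = (1.000000, 0.857143)
Lv1 = (10.428571, 9.428571); divide by 10.428571 → v2 = (1.000000, 0.904110)
Requested entry of v2: 66/73 = 0.90411

0.90411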